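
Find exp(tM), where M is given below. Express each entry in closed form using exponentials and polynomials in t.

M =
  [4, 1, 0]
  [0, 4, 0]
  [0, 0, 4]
e^{tM} =
  [exp(4*t), t*exp(4*t), 0]
  [0, exp(4*t), 0]
  [0, 0, exp(4*t)]

Strategy: write M = P · J · P⁻¹ where J is a Jordan canonical form, so e^{tM} = P · e^{tJ} · P⁻¹, and e^{tJ} can be computed block-by-block.

M has Jordan form
J =
  [4, 1, 0]
  [0, 4, 0]
  [0, 0, 4]
(up to reordering of blocks).

Per-block formulas:
  For a 2×2 Jordan block J_2(4): exp(t · J_2(4)) = e^(4t)·(I + t·N), where N is the 2×2 nilpotent shift.
  For a 1×1 block at λ = 4: exp(t · [4]) = [e^(4t)].

After assembling e^{tJ} and conjugating by P, we get:

e^{tM} =
  [exp(4*t), t*exp(4*t), 0]
  [0, exp(4*t), 0]
  [0, 0, exp(4*t)]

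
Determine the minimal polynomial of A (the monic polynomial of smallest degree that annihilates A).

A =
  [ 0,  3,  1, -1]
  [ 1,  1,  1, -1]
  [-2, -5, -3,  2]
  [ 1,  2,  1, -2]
x^3 + 3*x^2 + 3*x + 1

The characteristic polynomial is χ_A(x) = (x + 1)^4, so the eigenvalues are known. The minimal polynomial is
  m_A(x) = Π_λ (x − λ)^{k_λ}
where k_λ is the size of the *largest* Jordan block for λ (equivalently, the smallest k with (A − λI)^k v = 0 for every generalised eigenvector v of λ).

  λ = -1: largest Jordan block has size 3, contributing (x + 1)^3

So m_A(x) = (x + 1)^3 = x^3 + 3*x^2 + 3*x + 1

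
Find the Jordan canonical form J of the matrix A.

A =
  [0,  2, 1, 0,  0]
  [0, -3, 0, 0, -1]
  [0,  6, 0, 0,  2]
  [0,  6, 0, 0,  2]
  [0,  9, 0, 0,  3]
J_2(0) ⊕ J_2(0) ⊕ J_1(0)

The characteristic polynomial is
  det(x·I − A) = x^5

Eigenvalues and multiplicities (the geometric multiplicity of λ is n − rank(A − λI), which equals the number of Jordan blocks for λ):
  λ = 0: algebraic multiplicity = 5, geometric multiplicity = 3

Determining the block sizes for each eigenvalue:
  λ = 0: with am = 5 and gm = 3, the partition is not yet determined (e.g. several partitions of 5 into 3 parts exist). Let N = A − (0)·I. Computing rank(N^1) = 2, rank(N^2) = 0; the number of blocks of size ≥ j is rank(N^{j−1}) − rank(N^j), giving [3, 2]. So we have 2 block(s) of size 2, 1 block(s) of size 1 → block sizes [2, 2, 1]

Assembling the blocks gives a Jordan form
J =
  [0, 1, 0, 0, 0]
  [0, 0, 0, 0, 0]
  [0, 0, 0, 1, 0]
  [0, 0, 0, 0, 0]
  [0, 0, 0, 0, 0]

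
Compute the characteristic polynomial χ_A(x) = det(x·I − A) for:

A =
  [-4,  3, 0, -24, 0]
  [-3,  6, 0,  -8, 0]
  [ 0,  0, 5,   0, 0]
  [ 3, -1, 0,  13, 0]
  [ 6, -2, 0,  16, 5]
x^5 - 25*x^4 + 250*x^3 - 1250*x^2 + 3125*x - 3125

Expanding det(x·I − A) (e.g. by cofactor expansion or by noting that A is similar to its Jordan form J, which has the same characteristic polynomial as A) gives
  χ_A(x) = x^5 - 25*x^4 + 250*x^3 - 1250*x^2 + 3125*x - 3125
which factors as (x - 5)^5. The eigenvalues (with algebraic multiplicities) are λ = 5 with multiplicity 5.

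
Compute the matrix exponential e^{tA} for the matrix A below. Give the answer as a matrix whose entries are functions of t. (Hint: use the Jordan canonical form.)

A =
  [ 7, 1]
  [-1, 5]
e^{tA} =
  [t*exp(6*t) + exp(6*t), t*exp(6*t)]
  [-t*exp(6*t), -t*exp(6*t) + exp(6*t)]

Strategy: write A = P · J · P⁻¹ where J is a Jordan canonical form, so e^{tA} = P · e^{tJ} · P⁻¹, and e^{tJ} can be computed block-by-block.

A has Jordan form
J =
  [6, 1]
  [0, 6]
(up to reordering of blocks).

Per-block formulas:
  For a 2×2 Jordan block J_2(6): exp(t · J_2(6)) = e^(6t)·(I + t·N), where N is the 2×2 nilpotent shift.

After assembling e^{tJ} and conjugating by P, we get:

e^{tA} =
  [t*exp(6*t) + exp(6*t), t*exp(6*t)]
  [-t*exp(6*t), -t*exp(6*t) + exp(6*t)]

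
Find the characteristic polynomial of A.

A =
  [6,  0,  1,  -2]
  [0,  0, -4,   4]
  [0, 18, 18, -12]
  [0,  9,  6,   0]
x^4 - 24*x^3 + 216*x^2 - 864*x + 1296

Expanding det(x·I − A) (e.g. by cofactor expansion or by noting that A is similar to its Jordan form J, which has the same characteristic polynomial as A) gives
  χ_A(x) = x^4 - 24*x^3 + 216*x^2 - 864*x + 1296
which factors as (x - 6)^4. The eigenvalues (with algebraic multiplicities) are λ = 6 with multiplicity 4.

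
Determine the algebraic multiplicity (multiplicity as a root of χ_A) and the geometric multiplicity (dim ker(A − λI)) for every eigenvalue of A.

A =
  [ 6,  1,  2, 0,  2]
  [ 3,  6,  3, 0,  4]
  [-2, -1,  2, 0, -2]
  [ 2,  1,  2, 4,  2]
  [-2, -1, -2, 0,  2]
λ = 4: alg = 5, geom = 3

Step 1 — factor the characteristic polynomial to read off the algebraic multiplicities:
  χ_A(x) = (x - 4)^5

Step 2 — compute geometric multiplicities via the rank-nullity identity g(λ) = n − rank(A − λI):
  rank(A − (4)·I) = 2, so dim ker(A − (4)·I) = n − 2 = 3

Summary:
  λ = 4: algebraic multiplicity = 5, geometric multiplicity = 3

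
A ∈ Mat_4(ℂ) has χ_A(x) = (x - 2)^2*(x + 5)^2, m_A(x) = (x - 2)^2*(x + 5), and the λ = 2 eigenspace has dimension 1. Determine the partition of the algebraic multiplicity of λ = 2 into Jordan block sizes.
Block sizes for λ = 2: [2]

Step 1 — from the characteristic polynomial, algebraic multiplicity of λ = 2 is 2. From dim ker(A − (2)·I) = 1, there are exactly 1 Jordan blocks for λ = 2.
Step 2 — from the minimal polynomial, the factor (x − 2)^2 tells us the largest block for λ = 2 has size 2.
Step 3 — with total size 2, 1 blocks, and largest block 2, the block sizes (in nonincreasing order) are [2].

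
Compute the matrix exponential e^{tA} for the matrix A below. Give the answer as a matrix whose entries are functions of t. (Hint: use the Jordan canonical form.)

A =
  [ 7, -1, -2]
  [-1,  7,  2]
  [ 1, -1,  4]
e^{tA} =
  [t*exp(6*t) + exp(6*t), -t*exp(6*t), -2*t*exp(6*t)]
  [-t*exp(6*t), t*exp(6*t) + exp(6*t), 2*t*exp(6*t)]
  [t*exp(6*t), -t*exp(6*t), -2*t*exp(6*t) + exp(6*t)]

Strategy: write A = P · J · P⁻¹ where J is a Jordan canonical form, so e^{tA} = P · e^{tJ} · P⁻¹, and e^{tJ} can be computed block-by-block.

A has Jordan form
J =
  [6, 1, 0]
  [0, 6, 0]
  [0, 0, 6]
(up to reordering of blocks).

Per-block formulas:
  For a 1×1 block at λ = 6: exp(t · [6]) = [e^(6t)].
  For a 2×2 Jordan block J_2(6): exp(t · J_2(6)) = e^(6t)·(I + t·N), where N is the 2×2 nilpotent shift.

After assembling e^{tJ} and conjugating by P, we get:

e^{tA} =
  [t*exp(6*t) + exp(6*t), -t*exp(6*t), -2*t*exp(6*t)]
  [-t*exp(6*t), t*exp(6*t) + exp(6*t), 2*t*exp(6*t)]
  [t*exp(6*t), -t*exp(6*t), -2*t*exp(6*t) + exp(6*t)]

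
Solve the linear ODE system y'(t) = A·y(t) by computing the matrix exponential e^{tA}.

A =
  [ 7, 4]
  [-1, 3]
e^{tA} =
  [2*t*exp(5*t) + exp(5*t), 4*t*exp(5*t)]
  [-t*exp(5*t), -2*t*exp(5*t) + exp(5*t)]

Strategy: write A = P · J · P⁻¹ where J is a Jordan canonical form, so e^{tA} = P · e^{tJ} · P⁻¹, and e^{tJ} can be computed block-by-block.

A has Jordan form
J =
  [5, 1]
  [0, 5]
(up to reordering of blocks).

Per-block formulas:
  For a 2×2 Jordan block J_2(5): exp(t · J_2(5)) = e^(5t)·(I + t·N), where N is the 2×2 nilpotent shift.

After assembling e^{tJ} and conjugating by P, we get:

e^{tA} =
  [2*t*exp(5*t) + exp(5*t), 4*t*exp(5*t)]
  [-t*exp(5*t), -2*t*exp(5*t) + exp(5*t)]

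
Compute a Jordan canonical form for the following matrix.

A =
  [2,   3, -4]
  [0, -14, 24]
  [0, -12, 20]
J_2(2) ⊕ J_1(4)

The characteristic polynomial is
  det(x·I − A) = x^3 - 8*x^2 + 20*x - 16 = (x - 4)*(x - 2)^2

Eigenvalues and multiplicities (the geometric multiplicity of λ is n − rank(A − λI), which equals the number of Jordan blocks for λ):
  λ = 2: algebraic multiplicity = 2, geometric multiplicity = 1
  λ = 4: algebraic multiplicity = 1, geometric multiplicity = 1

Determining the block sizes for each eigenvalue:
  λ = 2: one block (gm = 1), so the single block has size am = 2 → block sizes [2]
  λ = 4: one block (gm = 1), so the single block has size am = 1 → block sizes [1]

Assembling the blocks gives a Jordan form
J =
  [2, 1, 0]
  [0, 2, 0]
  [0, 0, 4]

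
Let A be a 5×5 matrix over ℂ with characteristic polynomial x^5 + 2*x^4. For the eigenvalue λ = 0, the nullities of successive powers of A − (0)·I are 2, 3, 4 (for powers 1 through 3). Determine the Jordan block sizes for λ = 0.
Block sizes for λ = 0: [3, 1]

From the dimensions of kernels of powers, the number of Jordan blocks of size at least j is d_j − d_{j−1} where d_j = dim ker(N^j) (with d_0 = 0). Computing the differences gives [2, 1, 1].
The number of blocks of size exactly k is (#blocks of size ≥ k) − (#blocks of size ≥ k + 1), so the partition is: 1 block(s) of size 1, 1 block(s) of size 3.
In nonincreasing order the block sizes are [3, 1].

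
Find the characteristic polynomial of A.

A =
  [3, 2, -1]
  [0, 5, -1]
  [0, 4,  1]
x^3 - 9*x^2 + 27*x - 27

Expanding det(x·I − A) (e.g. by cofactor expansion or by noting that A is similar to its Jordan form J, which has the same characteristic polynomial as A) gives
  χ_A(x) = x^3 - 9*x^2 + 27*x - 27
which factors as (x - 3)^3. The eigenvalues (with algebraic multiplicities) are λ = 3 with multiplicity 3.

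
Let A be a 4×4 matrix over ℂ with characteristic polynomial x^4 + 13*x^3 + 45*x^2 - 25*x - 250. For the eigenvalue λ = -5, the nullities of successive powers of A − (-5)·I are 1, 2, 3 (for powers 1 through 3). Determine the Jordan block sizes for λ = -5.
Block sizes for λ = -5: [3]

From the dimensions of kernels of powers, the number of Jordan blocks of size at least j is d_j − d_{j−1} where d_j = dim ker(N^j) (with d_0 = 0). Computing the differences gives [1, 1, 1].
The number of blocks of size exactly k is (#blocks of size ≥ k) − (#blocks of size ≥ k + 1), so the partition is: 1 block(s) of size 3.
In nonincreasing order the block sizes are [3].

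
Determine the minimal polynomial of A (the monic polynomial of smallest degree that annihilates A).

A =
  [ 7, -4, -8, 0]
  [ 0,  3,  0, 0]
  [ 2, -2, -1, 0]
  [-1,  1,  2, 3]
x^2 - 6*x + 9

The characteristic polynomial is χ_A(x) = (x - 3)^4, so the eigenvalues are known. The minimal polynomial is
  m_A(x) = Π_λ (x − λ)^{k_λ}
where k_λ is the size of the *largest* Jordan block for λ (equivalently, the smallest k with (A − λI)^k v = 0 for every generalised eigenvector v of λ).

  λ = 3: largest Jordan block has size 2, contributing (x − 3)^2

So m_A(x) = (x - 3)^2 = x^2 - 6*x + 9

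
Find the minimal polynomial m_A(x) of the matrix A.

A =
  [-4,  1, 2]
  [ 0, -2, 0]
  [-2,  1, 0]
x^2 + 4*x + 4

The characteristic polynomial is χ_A(x) = (x + 2)^3, so the eigenvalues are known. The minimal polynomial is
  m_A(x) = Π_λ (x − λ)^{k_λ}
where k_λ is the size of the *largest* Jordan block for λ (equivalently, the smallest k with (A − λI)^k v = 0 for every generalised eigenvector v of λ).

  λ = -2: largest Jordan block has size 2, contributing (x + 2)^2

So m_A(x) = (x + 2)^2 = x^2 + 4*x + 4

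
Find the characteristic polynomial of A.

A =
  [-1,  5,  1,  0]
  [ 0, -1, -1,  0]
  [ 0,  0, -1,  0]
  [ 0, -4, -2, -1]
x^4 + 4*x^3 + 6*x^2 + 4*x + 1

Expanding det(x·I − A) (e.g. by cofactor expansion or by noting that A is similar to its Jordan form J, which has the same characteristic polynomial as A) gives
  χ_A(x) = x^4 + 4*x^3 + 6*x^2 + 4*x + 1
which factors as (x + 1)^4. The eigenvalues (with algebraic multiplicities) are λ = -1 with multiplicity 4.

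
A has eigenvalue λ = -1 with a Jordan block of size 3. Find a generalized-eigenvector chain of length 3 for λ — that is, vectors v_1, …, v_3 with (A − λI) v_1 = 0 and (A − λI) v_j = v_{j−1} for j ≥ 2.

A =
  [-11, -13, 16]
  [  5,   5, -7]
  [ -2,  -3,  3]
A Jordan chain for λ = -1 of length 3:
v_1 = (3, -6, -3)ᵀ
v_2 = (-10, 5, -2)ᵀ
v_3 = (1, 0, 0)ᵀ

Let N = A − (-1)·I. We want v_3 with N^3 v_3 = 0 but N^2 v_3 ≠ 0; then v_{j-1} := N · v_j for j = 3, …, 2.

Pick v_3 = (1, 0, 0)ᵀ.
Then v_2 = N · v_3 = (-10, 5, -2)ᵀ.
Then v_1 = N · v_2 = (3, -6, -3)ᵀ.

Sanity check: (A − (-1)·I) v_1 = (0, 0, 0)ᵀ = 0. ✓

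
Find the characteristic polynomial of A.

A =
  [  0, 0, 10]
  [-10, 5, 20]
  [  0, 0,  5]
x^3 - 10*x^2 + 25*x

Expanding det(x·I − A) (e.g. by cofactor expansion or by noting that A is similar to its Jordan form J, which has the same characteristic polynomial as A) gives
  χ_A(x) = x^3 - 10*x^2 + 25*x
which factors as x*(x - 5)^2. The eigenvalues (with algebraic multiplicities) are λ = 0 with multiplicity 1, λ = 5 with multiplicity 2.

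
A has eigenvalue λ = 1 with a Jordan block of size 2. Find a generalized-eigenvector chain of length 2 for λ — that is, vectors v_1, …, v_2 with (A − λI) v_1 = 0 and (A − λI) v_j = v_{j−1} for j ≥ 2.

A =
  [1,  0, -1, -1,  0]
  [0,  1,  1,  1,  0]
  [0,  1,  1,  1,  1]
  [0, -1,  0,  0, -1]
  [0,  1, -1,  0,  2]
A Jordan chain for λ = 1 of length 2:
v_1 = (0, 0, 1, -1, 1)ᵀ
v_2 = (0, 1, 0, 0, 0)ᵀ

Let N = A − (1)·I. We want v_2 with N^2 v_2 = 0 but N^1 v_2 ≠ 0; then v_{j-1} := N · v_j for j = 2, …, 2.

Pick v_2 = (0, 1, 0, 0, 0)ᵀ.
Then v_1 = N · v_2 = (0, 0, 1, -1, 1)ᵀ.

Sanity check: (A − (1)·I) v_1 = (0, 0, 0, 0, 0)ᵀ = 0. ✓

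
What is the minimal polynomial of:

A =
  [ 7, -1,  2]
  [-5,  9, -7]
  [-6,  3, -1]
x^3 - 15*x^2 + 75*x - 125

The characteristic polynomial is χ_A(x) = (x - 5)^3, so the eigenvalues are known. The minimal polynomial is
  m_A(x) = Π_λ (x − λ)^{k_λ}
where k_λ is the size of the *largest* Jordan block for λ (equivalently, the smallest k with (A − λI)^k v = 0 for every generalised eigenvector v of λ).

  λ = 5: largest Jordan block has size 3, contributing (x − 5)^3

So m_A(x) = (x - 5)^3 = x^3 - 15*x^2 + 75*x - 125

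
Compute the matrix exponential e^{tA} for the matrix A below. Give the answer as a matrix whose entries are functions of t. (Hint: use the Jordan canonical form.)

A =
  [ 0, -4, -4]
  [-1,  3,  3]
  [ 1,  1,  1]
e^{tA} =
  [1, 1 - exp(4*t), 1 - exp(4*t)]
  [-t, -t + exp(4*t), -t + exp(4*t) - 1]
  [t, t, t + 1]

Strategy: write A = P · J · P⁻¹ where J is a Jordan canonical form, so e^{tA} = P · e^{tJ} · P⁻¹, and e^{tJ} can be computed block-by-block.

A has Jordan form
J =
  [0, 1, 0]
  [0, 0, 0]
  [0, 0, 4]
(up to reordering of blocks).

Per-block formulas:
  For a 1×1 block at λ = 4: exp(t · [4]) = [e^(4t)].
  For a 2×2 Jordan block J_2(0): exp(t · J_2(0)) = e^(0t)·(I + t·N), where N is the 2×2 nilpotent shift.

After assembling e^{tJ} and conjugating by P, we get:

e^{tA} =
  [1, 1 - exp(4*t), 1 - exp(4*t)]
  [-t, -t + exp(4*t), -t + exp(4*t) - 1]
  [t, t, t + 1]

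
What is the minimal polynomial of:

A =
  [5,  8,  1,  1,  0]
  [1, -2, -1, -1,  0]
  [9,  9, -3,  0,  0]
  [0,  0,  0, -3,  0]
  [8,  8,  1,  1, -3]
x^3 - 27*x - 54

The characteristic polynomial is χ_A(x) = (x - 6)*(x + 3)^4, so the eigenvalues are known. The minimal polynomial is
  m_A(x) = Π_λ (x − λ)^{k_λ}
where k_λ is the size of the *largest* Jordan block for λ (equivalently, the smallest k with (A − λI)^k v = 0 for every generalised eigenvector v of λ).

  λ = -3: largest Jordan block has size 2, contributing (x + 3)^2
  λ = 6: largest Jordan block has size 1, contributing (x − 6)

So m_A(x) = (x - 6)*(x + 3)^2 = x^3 - 27*x - 54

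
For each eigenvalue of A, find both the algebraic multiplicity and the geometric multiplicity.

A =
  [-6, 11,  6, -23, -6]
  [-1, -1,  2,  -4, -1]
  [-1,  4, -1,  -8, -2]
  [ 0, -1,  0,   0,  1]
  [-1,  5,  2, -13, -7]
λ = -3: alg = 5, geom = 2

Step 1 — factor the characteristic polynomial to read off the algebraic multiplicities:
  χ_A(x) = (x + 3)^5

Step 2 — compute geometric multiplicities via the rank-nullity identity g(λ) = n − rank(A − λI):
  rank(A − (-3)·I) = 3, so dim ker(A − (-3)·I) = n − 3 = 2

Summary:
  λ = -3: algebraic multiplicity = 5, geometric multiplicity = 2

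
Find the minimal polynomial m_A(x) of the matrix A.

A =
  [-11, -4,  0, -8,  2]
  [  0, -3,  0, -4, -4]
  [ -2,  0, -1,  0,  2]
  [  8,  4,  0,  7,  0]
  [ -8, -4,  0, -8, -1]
x^2 + 4*x + 3

The characteristic polynomial is χ_A(x) = (x + 1)^3*(x + 3)^2, so the eigenvalues are known. The minimal polynomial is
  m_A(x) = Π_λ (x − λ)^{k_λ}
where k_λ is the size of the *largest* Jordan block for λ (equivalently, the smallest k with (A − λI)^k v = 0 for every generalised eigenvector v of λ).

  λ = -3: largest Jordan block has size 1, contributing (x + 3)
  λ = -1: largest Jordan block has size 1, contributing (x + 1)

So m_A(x) = (x + 1)*(x + 3) = x^2 + 4*x + 3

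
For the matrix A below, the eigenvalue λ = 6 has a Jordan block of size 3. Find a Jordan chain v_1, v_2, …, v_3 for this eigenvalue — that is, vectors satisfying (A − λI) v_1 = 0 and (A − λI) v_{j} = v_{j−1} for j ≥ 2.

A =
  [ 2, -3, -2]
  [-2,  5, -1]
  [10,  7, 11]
A Jordan chain for λ = 6 of length 3:
v_1 = (2, 0, -4)ᵀ
v_2 = (-4, -2, 10)ᵀ
v_3 = (1, 0, 0)ᵀ

Let N = A − (6)·I. We want v_3 with N^3 v_3 = 0 but N^2 v_3 ≠ 0; then v_{j-1} := N · v_j for j = 3, …, 2.

Pick v_3 = (1, 0, 0)ᵀ.
Then v_2 = N · v_3 = (-4, -2, 10)ᵀ.
Then v_1 = N · v_2 = (2, 0, -4)ᵀ.

Sanity check: (A − (6)·I) v_1 = (0, 0, 0)ᵀ = 0. ✓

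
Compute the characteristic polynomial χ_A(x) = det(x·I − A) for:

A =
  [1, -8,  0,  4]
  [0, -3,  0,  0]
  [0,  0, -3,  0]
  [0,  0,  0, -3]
x^4 + 8*x^3 + 18*x^2 - 27

Expanding det(x·I − A) (e.g. by cofactor expansion or by noting that A is similar to its Jordan form J, which has the same characteristic polynomial as A) gives
  χ_A(x) = x^4 + 8*x^3 + 18*x^2 - 27
which factors as (x - 1)*(x + 3)^3. The eigenvalues (with algebraic multiplicities) are λ = -3 with multiplicity 3, λ = 1 with multiplicity 1.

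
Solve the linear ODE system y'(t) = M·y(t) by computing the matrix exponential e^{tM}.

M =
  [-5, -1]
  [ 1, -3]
e^{tM} =
  [-t*exp(-4*t) + exp(-4*t), -t*exp(-4*t)]
  [t*exp(-4*t), t*exp(-4*t) + exp(-4*t)]

Strategy: write M = P · J · P⁻¹ where J is a Jordan canonical form, so e^{tM} = P · e^{tJ} · P⁻¹, and e^{tJ} can be computed block-by-block.

M has Jordan form
J =
  [-4,  1]
  [ 0, -4]
(up to reordering of blocks).

Per-block formulas:
  For a 2×2 Jordan block J_2(-4): exp(t · J_2(-4)) = e^(-4t)·(I + t·N), where N is the 2×2 nilpotent shift.

After assembling e^{tJ} and conjugating by P, we get:

e^{tM} =
  [-t*exp(-4*t) + exp(-4*t), -t*exp(-4*t)]
  [t*exp(-4*t), t*exp(-4*t) + exp(-4*t)]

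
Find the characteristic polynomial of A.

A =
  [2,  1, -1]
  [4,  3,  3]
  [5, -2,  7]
x^3 - 12*x^2 + 48*x - 64

Expanding det(x·I − A) (e.g. by cofactor expansion or by noting that A is similar to its Jordan form J, which has the same characteristic polynomial as A) gives
  χ_A(x) = x^3 - 12*x^2 + 48*x - 64
which factors as (x - 4)^3. The eigenvalues (with algebraic multiplicities) are λ = 4 with multiplicity 3.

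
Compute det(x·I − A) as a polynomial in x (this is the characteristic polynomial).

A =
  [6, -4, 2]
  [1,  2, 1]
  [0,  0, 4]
x^3 - 12*x^2 + 48*x - 64

Expanding det(x·I − A) (e.g. by cofactor expansion or by noting that A is similar to its Jordan form J, which has the same characteristic polynomial as A) gives
  χ_A(x) = x^3 - 12*x^2 + 48*x - 64
which factors as (x - 4)^3. The eigenvalues (with algebraic multiplicities) are λ = 4 with multiplicity 3.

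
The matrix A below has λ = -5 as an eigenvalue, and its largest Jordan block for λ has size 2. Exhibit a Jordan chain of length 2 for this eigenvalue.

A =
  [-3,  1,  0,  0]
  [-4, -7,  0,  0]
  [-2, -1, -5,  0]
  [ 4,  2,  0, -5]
A Jordan chain for λ = -5 of length 2:
v_1 = (2, -4, -2, 4)ᵀ
v_2 = (1, 0, 0, 0)ᵀ

Let N = A − (-5)·I. We want v_2 with N^2 v_2 = 0 but N^1 v_2 ≠ 0; then v_{j-1} := N · v_j for j = 2, …, 2.

Pick v_2 = (1, 0, 0, 0)ᵀ.
Then v_1 = N · v_2 = (2, -4, -2, 4)ᵀ.

Sanity check: (A − (-5)·I) v_1 = (0, 0, 0, 0)ᵀ = 0. ✓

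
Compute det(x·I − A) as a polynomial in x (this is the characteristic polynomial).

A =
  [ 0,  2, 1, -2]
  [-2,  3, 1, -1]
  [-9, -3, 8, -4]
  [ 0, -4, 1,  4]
x^4 - 15*x^3 + 84*x^2 - 208*x + 192

Expanding det(x·I − A) (e.g. by cofactor expansion or by noting that A is similar to its Jordan form J, which has the same characteristic polynomial as A) gives
  χ_A(x) = x^4 - 15*x^3 + 84*x^2 - 208*x + 192
which factors as (x - 4)^3*(x - 3). The eigenvalues (with algebraic multiplicities) are λ = 3 with multiplicity 1, λ = 4 with multiplicity 3.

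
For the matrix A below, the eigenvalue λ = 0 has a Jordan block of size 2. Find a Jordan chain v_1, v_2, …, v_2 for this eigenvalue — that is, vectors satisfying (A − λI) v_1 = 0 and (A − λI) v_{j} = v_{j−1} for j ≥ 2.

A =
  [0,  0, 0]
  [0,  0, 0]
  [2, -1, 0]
A Jordan chain for λ = 0 of length 2:
v_1 = (0, 0, 2)ᵀ
v_2 = (1, 0, 0)ᵀ

Let N = A − (0)·I. We want v_2 with N^2 v_2 = 0 but N^1 v_2 ≠ 0; then v_{j-1} := N · v_j for j = 2, …, 2.

Pick v_2 = (1, 0, 0)ᵀ.
Then v_1 = N · v_2 = (0, 0, 2)ᵀ.

Sanity check: (A − (0)·I) v_1 = (0, 0, 0)ᵀ = 0. ✓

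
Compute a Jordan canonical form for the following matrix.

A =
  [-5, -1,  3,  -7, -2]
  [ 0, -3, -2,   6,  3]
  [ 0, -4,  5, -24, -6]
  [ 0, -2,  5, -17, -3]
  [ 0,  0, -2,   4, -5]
J_3(-5) ⊕ J_2(-5)

The characteristic polynomial is
  det(x·I − A) = x^5 + 25*x^4 + 250*x^3 + 1250*x^2 + 3125*x + 3125 = (x + 5)^5

Eigenvalues and multiplicities (the geometric multiplicity of λ is n − rank(A − λI), which equals the number of Jordan blocks for λ):
  λ = -5: algebraic multiplicity = 5, geometric multiplicity = 2

Determining the block sizes for each eigenvalue:
  λ = -5: with am = 5 and gm = 2, the partition is not yet determined (e.g. several partitions of 5 into 2 parts exist). Let N = A − (-5)·I. Computing rank(N^1) = 3, rank(N^2) = 1, rank(N^3) = 0; the number of blocks of size ≥ j is rank(N^{j−1}) − rank(N^j), giving [2, 2, 1]. So we have 1 block(s) of size 3, 1 block(s) of size 2 → block sizes [3, 2]

Assembling the blocks gives a Jordan form
J =
  [-5,  1,  0,  0,  0]
  [ 0, -5,  1,  0,  0]
  [ 0,  0, -5,  0,  0]
  [ 0,  0,  0, -5,  1]
  [ 0,  0,  0,  0, -5]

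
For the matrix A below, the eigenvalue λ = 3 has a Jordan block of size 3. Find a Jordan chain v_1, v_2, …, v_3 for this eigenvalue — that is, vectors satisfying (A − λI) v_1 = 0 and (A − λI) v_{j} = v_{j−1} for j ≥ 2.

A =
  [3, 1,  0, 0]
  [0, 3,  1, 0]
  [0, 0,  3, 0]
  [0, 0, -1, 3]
A Jordan chain for λ = 3 of length 3:
v_1 = (1, 0, 0, 0)ᵀ
v_2 = (0, 1, 0, -1)ᵀ
v_3 = (0, 0, 1, 0)ᵀ

Let N = A − (3)·I. We want v_3 with N^3 v_3 = 0 but N^2 v_3 ≠ 0; then v_{j-1} := N · v_j for j = 3, …, 2.

Pick v_3 = (0, 0, 1, 0)ᵀ.
Then v_2 = N · v_3 = (0, 1, 0, -1)ᵀ.
Then v_1 = N · v_2 = (1, 0, 0, 0)ᵀ.

Sanity check: (A − (3)·I) v_1 = (0, 0, 0, 0)ᵀ = 0. ✓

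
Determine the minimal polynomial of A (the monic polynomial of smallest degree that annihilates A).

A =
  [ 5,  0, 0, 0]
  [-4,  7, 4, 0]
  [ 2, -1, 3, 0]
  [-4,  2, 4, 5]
x^2 - 10*x + 25

The characteristic polynomial is χ_A(x) = (x - 5)^4, so the eigenvalues are known. The minimal polynomial is
  m_A(x) = Π_λ (x − λ)^{k_λ}
where k_λ is the size of the *largest* Jordan block for λ (equivalently, the smallest k with (A − λI)^k v = 0 for every generalised eigenvector v of λ).

  λ = 5: largest Jordan block has size 2, contributing (x − 5)^2

So m_A(x) = (x - 5)^2 = x^2 - 10*x + 25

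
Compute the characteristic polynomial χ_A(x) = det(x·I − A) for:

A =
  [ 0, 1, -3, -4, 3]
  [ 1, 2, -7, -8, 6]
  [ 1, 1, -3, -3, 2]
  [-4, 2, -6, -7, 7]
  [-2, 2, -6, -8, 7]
x^5 + x^4 - 2*x^3 - 2*x^2 + x + 1

Expanding det(x·I − A) (e.g. by cofactor expansion or by noting that A is similar to its Jordan form J, which has the same characteristic polynomial as A) gives
  χ_A(x) = x^5 + x^4 - 2*x^3 - 2*x^2 + x + 1
which factors as (x - 1)^2*(x + 1)^3. The eigenvalues (with algebraic multiplicities) are λ = -1 with multiplicity 3, λ = 1 with multiplicity 2.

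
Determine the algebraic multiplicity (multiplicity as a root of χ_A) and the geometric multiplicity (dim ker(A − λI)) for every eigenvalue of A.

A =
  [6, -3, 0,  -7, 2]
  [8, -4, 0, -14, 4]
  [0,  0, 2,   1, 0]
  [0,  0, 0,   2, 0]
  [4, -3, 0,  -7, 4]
λ = 2: alg = 5, geom = 3

Step 1 — factor the characteristic polynomial to read off the algebraic multiplicities:
  χ_A(x) = (x - 2)^5

Step 2 — compute geometric multiplicities via the rank-nullity identity g(λ) = n − rank(A − λI):
  rank(A − (2)·I) = 2, so dim ker(A − (2)·I) = n − 2 = 3

Summary:
  λ = 2: algebraic multiplicity = 5, geometric multiplicity = 3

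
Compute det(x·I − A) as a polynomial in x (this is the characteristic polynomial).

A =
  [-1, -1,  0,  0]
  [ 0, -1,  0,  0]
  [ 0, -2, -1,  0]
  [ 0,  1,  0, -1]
x^4 + 4*x^3 + 6*x^2 + 4*x + 1

Expanding det(x·I − A) (e.g. by cofactor expansion or by noting that A is similar to its Jordan form J, which has the same characteristic polynomial as A) gives
  χ_A(x) = x^4 + 4*x^3 + 6*x^2 + 4*x + 1
which factors as (x + 1)^4. The eigenvalues (with algebraic multiplicities) are λ = -1 with multiplicity 4.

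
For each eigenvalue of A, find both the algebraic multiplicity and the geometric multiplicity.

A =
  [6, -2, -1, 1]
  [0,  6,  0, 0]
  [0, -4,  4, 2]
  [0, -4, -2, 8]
λ = 6: alg = 4, geom = 3

Step 1 — factor the characteristic polynomial to read off the algebraic multiplicities:
  χ_A(x) = (x - 6)^4

Step 2 — compute geometric multiplicities via the rank-nullity identity g(λ) = n − rank(A − λI):
  rank(A − (6)·I) = 1, so dim ker(A − (6)·I) = n − 1 = 3

Summary:
  λ = 6: algebraic multiplicity = 4, geometric multiplicity = 3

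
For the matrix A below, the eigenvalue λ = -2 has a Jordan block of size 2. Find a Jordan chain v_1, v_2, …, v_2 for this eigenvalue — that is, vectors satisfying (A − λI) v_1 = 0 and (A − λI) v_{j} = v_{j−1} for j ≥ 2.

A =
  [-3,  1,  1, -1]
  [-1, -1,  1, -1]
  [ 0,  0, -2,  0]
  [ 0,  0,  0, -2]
A Jordan chain for λ = -2 of length 2:
v_1 = (-1, -1, 0, 0)ᵀ
v_2 = (1, 0, 0, 0)ᵀ

Let N = A − (-2)·I. We want v_2 with N^2 v_2 = 0 but N^1 v_2 ≠ 0; then v_{j-1} := N · v_j for j = 2, …, 2.

Pick v_2 = (1, 0, 0, 0)ᵀ.
Then v_1 = N · v_2 = (-1, -1, 0, 0)ᵀ.

Sanity check: (A − (-2)·I) v_1 = (0, 0, 0, 0)ᵀ = 0. ✓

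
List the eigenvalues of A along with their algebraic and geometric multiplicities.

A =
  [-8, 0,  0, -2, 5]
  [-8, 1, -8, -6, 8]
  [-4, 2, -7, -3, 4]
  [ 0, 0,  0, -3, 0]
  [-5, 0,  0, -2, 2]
λ = -3: alg = 5, geom = 3

Step 1 — factor the characteristic polynomial to read off the algebraic multiplicities:
  χ_A(x) = (x + 3)^5

Step 2 — compute geometric multiplicities via the rank-nullity identity g(λ) = n − rank(A − λI):
  rank(A − (-3)·I) = 2, so dim ker(A − (-3)·I) = n − 2 = 3

Summary:
  λ = -3: algebraic multiplicity = 5, geometric multiplicity = 3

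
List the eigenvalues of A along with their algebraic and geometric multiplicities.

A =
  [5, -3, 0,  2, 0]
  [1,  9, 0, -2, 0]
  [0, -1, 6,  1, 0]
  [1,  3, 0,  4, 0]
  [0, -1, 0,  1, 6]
λ = 6: alg = 5, geom = 3

Step 1 — factor the characteristic polynomial to read off the algebraic multiplicities:
  χ_A(x) = (x - 6)^5

Step 2 — compute geometric multiplicities via the rank-nullity identity g(λ) = n − rank(A − λI):
  rank(A − (6)·I) = 2, so dim ker(A − (6)·I) = n − 2 = 3

Summary:
  λ = 6: algebraic multiplicity = 5, geometric multiplicity = 3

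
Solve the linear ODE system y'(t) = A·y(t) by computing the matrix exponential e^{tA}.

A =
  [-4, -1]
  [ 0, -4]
e^{tA} =
  [exp(-4*t), -t*exp(-4*t)]
  [0, exp(-4*t)]

Strategy: write A = P · J · P⁻¹ where J is a Jordan canonical form, so e^{tA} = P · e^{tJ} · P⁻¹, and e^{tJ} can be computed block-by-block.

A has Jordan form
J =
  [-4,  1]
  [ 0, -4]
(up to reordering of blocks).

Per-block formulas:
  For a 2×2 Jordan block J_2(-4): exp(t · J_2(-4)) = e^(-4t)·(I + t·N), where N is the 2×2 nilpotent shift.

After assembling e^{tJ} and conjugating by P, we get:

e^{tA} =
  [exp(-4*t), -t*exp(-4*t)]
  [0, exp(-4*t)]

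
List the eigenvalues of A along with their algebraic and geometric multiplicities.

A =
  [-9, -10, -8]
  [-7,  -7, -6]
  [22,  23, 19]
λ = 1: alg = 3, geom = 1

Step 1 — factor the characteristic polynomial to read off the algebraic multiplicities:
  χ_A(x) = (x - 1)^3

Step 2 — compute geometric multiplicities via the rank-nullity identity g(λ) = n − rank(A − λI):
  rank(A − (1)·I) = 2, so dim ker(A − (1)·I) = n − 2 = 1

Summary:
  λ = 1: algebraic multiplicity = 3, geometric multiplicity = 1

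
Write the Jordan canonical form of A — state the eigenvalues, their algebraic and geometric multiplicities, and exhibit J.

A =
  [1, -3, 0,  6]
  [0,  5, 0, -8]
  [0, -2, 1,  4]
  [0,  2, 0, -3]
J_2(1) ⊕ J_1(1) ⊕ J_1(1)

The characteristic polynomial is
  det(x·I − A) = x^4 - 4*x^3 + 6*x^2 - 4*x + 1 = (x - 1)^4

Eigenvalues and multiplicities (the geometric multiplicity of λ is n − rank(A − λI), which equals the number of Jordan blocks for λ):
  λ = 1: algebraic multiplicity = 4, geometric multiplicity = 3

Determining the block sizes for each eigenvalue:
  λ = 1: 3 blocks summing to 4 forces exactly one block of size 2 and the rest size 1 → block sizes [2, 1, 1]

Assembling the blocks gives a Jordan form
J =
  [1, 1, 0, 0]
  [0, 1, 0, 0]
  [0, 0, 1, 0]
  [0, 0, 0, 1]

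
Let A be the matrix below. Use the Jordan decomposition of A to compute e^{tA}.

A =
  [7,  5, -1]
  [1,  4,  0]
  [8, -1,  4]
e^{tA} =
  [t^2*exp(5*t)/2 + 2*t*exp(5*t) + exp(5*t), 3*t^2*exp(5*t) + 5*t*exp(5*t), -t^2*exp(5*t)/2 - t*exp(5*t)]
  [t^2*exp(5*t)/2 + t*exp(5*t), 3*t^2*exp(5*t) - t*exp(5*t) + exp(5*t), -t^2*exp(5*t)/2]
  [7*t^2*exp(5*t)/2 + 8*t*exp(5*t), 21*t^2*exp(5*t) - t*exp(5*t), -7*t^2*exp(5*t)/2 - t*exp(5*t) + exp(5*t)]

Strategy: write A = P · J · P⁻¹ where J is a Jordan canonical form, so e^{tA} = P · e^{tJ} · P⁻¹, and e^{tJ} can be computed block-by-block.

A has Jordan form
J =
  [5, 1, 0]
  [0, 5, 1]
  [0, 0, 5]
(up to reordering of blocks).

Per-block formulas:
  For a 3×3 Jordan block J_3(5): exp(t · J_3(5)) = e^(5t)·(I + t·N + (t^2/2)·N^2), where N is the 3×3 nilpotent shift.

After assembling e^{tJ} and conjugating by P, we get:

e^{tA} =
  [t^2*exp(5*t)/2 + 2*t*exp(5*t) + exp(5*t), 3*t^2*exp(5*t) + 5*t*exp(5*t), -t^2*exp(5*t)/2 - t*exp(5*t)]
  [t^2*exp(5*t)/2 + t*exp(5*t), 3*t^2*exp(5*t) - t*exp(5*t) + exp(5*t), -t^2*exp(5*t)/2]
  [7*t^2*exp(5*t)/2 + 8*t*exp(5*t), 21*t^2*exp(5*t) - t*exp(5*t), -7*t^2*exp(5*t)/2 - t*exp(5*t) + exp(5*t)]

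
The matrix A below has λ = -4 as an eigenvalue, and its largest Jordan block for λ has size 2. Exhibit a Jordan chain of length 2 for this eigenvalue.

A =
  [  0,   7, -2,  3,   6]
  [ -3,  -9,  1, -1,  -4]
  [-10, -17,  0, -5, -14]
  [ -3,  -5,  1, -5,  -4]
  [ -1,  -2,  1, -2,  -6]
A Jordan chain for λ = -4 of length 2:
v_1 = (4, -3, -10, -3, -1)ᵀ
v_2 = (1, 0, 0, 0, 0)ᵀ

Let N = A − (-4)·I. We want v_2 with N^2 v_2 = 0 but N^1 v_2 ≠ 0; then v_{j-1} := N · v_j for j = 2, …, 2.

Pick v_2 = (1, 0, 0, 0, 0)ᵀ.
Then v_1 = N · v_2 = (4, -3, -10, -3, -1)ᵀ.

Sanity check: (A − (-4)·I) v_1 = (0, 0, 0, 0, 0)ᵀ = 0. ✓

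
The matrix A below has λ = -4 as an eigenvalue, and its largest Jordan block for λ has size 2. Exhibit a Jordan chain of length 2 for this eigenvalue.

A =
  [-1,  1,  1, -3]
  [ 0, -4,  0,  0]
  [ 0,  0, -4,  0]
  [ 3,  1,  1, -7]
A Jordan chain for λ = -4 of length 2:
v_1 = (3, 0, 0, 3)ᵀ
v_2 = (1, 0, 0, 0)ᵀ

Let N = A − (-4)·I. We want v_2 with N^2 v_2 = 0 but N^1 v_2 ≠ 0; then v_{j-1} := N · v_j for j = 2, …, 2.

Pick v_2 = (1, 0, 0, 0)ᵀ.
Then v_1 = N · v_2 = (3, 0, 0, 3)ᵀ.

Sanity check: (A − (-4)·I) v_1 = (0, 0, 0, 0)ᵀ = 0. ✓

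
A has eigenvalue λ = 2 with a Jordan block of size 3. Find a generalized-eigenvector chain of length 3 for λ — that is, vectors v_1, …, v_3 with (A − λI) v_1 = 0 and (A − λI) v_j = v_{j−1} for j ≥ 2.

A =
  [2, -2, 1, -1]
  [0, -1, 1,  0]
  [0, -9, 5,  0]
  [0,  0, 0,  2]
A Jordan chain for λ = 2 of length 3:
v_1 = (-3, 0, 0, 0)ᵀ
v_2 = (-2, -3, -9, 0)ᵀ
v_3 = (0, 1, 0, 0)ᵀ

Let N = A − (2)·I. We want v_3 with N^3 v_3 = 0 but N^2 v_3 ≠ 0; then v_{j-1} := N · v_j for j = 3, …, 2.

Pick v_3 = (0, 1, 0, 0)ᵀ.
Then v_2 = N · v_3 = (-2, -3, -9, 0)ᵀ.
Then v_1 = N · v_2 = (-3, 0, 0, 0)ᵀ.

Sanity check: (A − (2)·I) v_1 = (0, 0, 0, 0)ᵀ = 0. ✓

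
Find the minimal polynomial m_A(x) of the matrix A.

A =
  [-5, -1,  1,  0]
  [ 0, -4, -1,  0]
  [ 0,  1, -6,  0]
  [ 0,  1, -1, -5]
x^2 + 10*x + 25

The characteristic polynomial is χ_A(x) = (x + 5)^4, so the eigenvalues are known. The minimal polynomial is
  m_A(x) = Π_λ (x − λ)^{k_λ}
where k_λ is the size of the *largest* Jordan block for λ (equivalently, the smallest k with (A − λI)^k v = 0 for every generalised eigenvector v of λ).

  λ = -5: largest Jordan block has size 2, contributing (x + 5)^2

So m_A(x) = (x + 5)^2 = x^2 + 10*x + 25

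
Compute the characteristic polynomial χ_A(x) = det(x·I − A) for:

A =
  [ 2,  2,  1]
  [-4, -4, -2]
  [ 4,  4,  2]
x^3

Expanding det(x·I − A) (e.g. by cofactor expansion or by noting that A is similar to its Jordan form J, which has the same characteristic polynomial as A) gives
  χ_A(x) = x^3
which factors as x^3. The eigenvalues (with algebraic multiplicities) are λ = 0 with multiplicity 3.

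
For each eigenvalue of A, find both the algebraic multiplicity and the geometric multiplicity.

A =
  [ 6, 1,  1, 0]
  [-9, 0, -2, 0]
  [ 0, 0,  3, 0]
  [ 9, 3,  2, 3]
λ = 3: alg = 4, geom = 2

Step 1 — factor the characteristic polynomial to read off the algebraic multiplicities:
  χ_A(x) = (x - 3)^4

Step 2 — compute geometric multiplicities via the rank-nullity identity g(λ) = n − rank(A − λI):
  rank(A − (3)·I) = 2, so dim ker(A − (3)·I) = n − 2 = 2

Summary:
  λ = 3: algebraic multiplicity = 4, geometric multiplicity = 2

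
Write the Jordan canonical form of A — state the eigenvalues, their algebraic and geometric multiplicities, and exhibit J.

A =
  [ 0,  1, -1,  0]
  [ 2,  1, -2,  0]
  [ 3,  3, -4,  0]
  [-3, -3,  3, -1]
J_2(-1) ⊕ J_1(-1) ⊕ J_1(-1)

The characteristic polynomial is
  det(x·I − A) = x^4 + 4*x^3 + 6*x^2 + 4*x + 1 = (x + 1)^4

Eigenvalues and multiplicities (the geometric multiplicity of λ is n − rank(A − λI), which equals the number of Jordan blocks for λ):
  λ = -1: algebraic multiplicity = 4, geometric multiplicity = 3

Determining the block sizes for each eigenvalue:
  λ = -1: 3 blocks summing to 4 forces exactly one block of size 2 and the rest size 1 → block sizes [2, 1, 1]

Assembling the blocks gives a Jordan form
J =
  [-1,  1,  0,  0]
  [ 0, -1,  0,  0]
  [ 0,  0, -1,  0]
  [ 0,  0,  0, -1]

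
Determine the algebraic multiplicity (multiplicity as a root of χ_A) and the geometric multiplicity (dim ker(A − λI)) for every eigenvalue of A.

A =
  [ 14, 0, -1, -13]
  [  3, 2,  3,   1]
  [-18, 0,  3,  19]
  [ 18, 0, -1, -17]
λ = -4: alg = 1, geom = 1; λ = 2: alg = 3, geom = 1

Step 1 — factor the characteristic polynomial to read off the algebraic multiplicities:
  χ_A(x) = (x - 2)^3*(x + 4)

Step 2 — compute geometric multiplicities via the rank-nullity identity g(λ) = n − rank(A − λI):
  rank(A − (-4)·I) = 3, so dim ker(A − (-4)·I) = n − 3 = 1
  rank(A − (2)·I) = 3, so dim ker(A − (2)·I) = n − 3 = 1

Summary:
  λ = -4: algebraic multiplicity = 1, geometric multiplicity = 1
  λ = 2: algebraic multiplicity = 3, geometric multiplicity = 1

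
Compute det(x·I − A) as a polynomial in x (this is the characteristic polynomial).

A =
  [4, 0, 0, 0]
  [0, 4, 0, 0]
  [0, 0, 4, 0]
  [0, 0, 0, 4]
x^4 - 16*x^3 + 96*x^2 - 256*x + 256

Expanding det(x·I − A) (e.g. by cofactor expansion or by noting that A is similar to its Jordan form J, which has the same characteristic polynomial as A) gives
  χ_A(x) = x^4 - 16*x^3 + 96*x^2 - 256*x + 256
which factors as (x - 4)^4. The eigenvalues (with algebraic multiplicities) are λ = 4 with multiplicity 4.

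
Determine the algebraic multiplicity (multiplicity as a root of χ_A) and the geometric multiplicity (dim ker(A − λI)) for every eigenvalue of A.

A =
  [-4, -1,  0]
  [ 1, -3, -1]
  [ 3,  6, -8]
λ = -5: alg = 3, geom = 1

Step 1 — factor the characteristic polynomial to read off the algebraic multiplicities:
  χ_A(x) = (x + 5)^3

Step 2 — compute geometric multiplicities via the rank-nullity identity g(λ) = n − rank(A − λI):
  rank(A − (-5)·I) = 2, so dim ker(A − (-5)·I) = n − 2 = 1

Summary:
  λ = -5: algebraic multiplicity = 3, geometric multiplicity = 1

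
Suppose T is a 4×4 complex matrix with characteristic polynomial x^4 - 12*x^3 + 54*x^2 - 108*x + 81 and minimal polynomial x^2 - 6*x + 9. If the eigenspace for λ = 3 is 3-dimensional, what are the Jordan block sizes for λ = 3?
Block sizes for λ = 3: [2, 1, 1]

Step 1 — from the characteristic polynomial, algebraic multiplicity of λ = 3 is 4. From dim ker(T − (3)·I) = 3, there are exactly 3 Jordan blocks for λ = 3.
Step 2 — from the minimal polynomial, the factor (x − 3)^2 tells us the largest block for λ = 3 has size 2.
Step 3 — with total size 4, 3 blocks, and largest block 2, the block sizes (in nonincreasing order) are [2, 1, 1].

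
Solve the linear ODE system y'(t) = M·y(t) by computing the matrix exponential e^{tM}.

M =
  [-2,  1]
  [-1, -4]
e^{tM} =
  [t*exp(-3*t) + exp(-3*t), t*exp(-3*t)]
  [-t*exp(-3*t), -t*exp(-3*t) + exp(-3*t)]

Strategy: write M = P · J · P⁻¹ where J is a Jordan canonical form, so e^{tM} = P · e^{tJ} · P⁻¹, and e^{tJ} can be computed block-by-block.

M has Jordan form
J =
  [-3,  1]
  [ 0, -3]
(up to reordering of blocks).

Per-block formulas:
  For a 2×2 Jordan block J_2(-3): exp(t · J_2(-3)) = e^(-3t)·(I + t·N), where N is the 2×2 nilpotent shift.

After assembling e^{tJ} and conjugating by P, we get:

e^{tM} =
  [t*exp(-3*t) + exp(-3*t), t*exp(-3*t)]
  [-t*exp(-3*t), -t*exp(-3*t) + exp(-3*t)]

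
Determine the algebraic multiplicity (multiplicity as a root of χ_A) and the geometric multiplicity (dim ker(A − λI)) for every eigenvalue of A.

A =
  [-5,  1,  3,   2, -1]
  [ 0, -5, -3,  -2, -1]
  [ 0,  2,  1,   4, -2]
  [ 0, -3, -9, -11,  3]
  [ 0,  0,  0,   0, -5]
λ = -5: alg = 5, geom = 3

Step 1 — factor the characteristic polynomial to read off the algebraic multiplicities:
  χ_A(x) = (x + 5)^5

Step 2 — compute geometric multiplicities via the rank-nullity identity g(λ) = n − rank(A − λI):
  rank(A − (-5)·I) = 2, so dim ker(A − (-5)·I) = n − 2 = 3

Summary:
  λ = -5: algebraic multiplicity = 5, geometric multiplicity = 3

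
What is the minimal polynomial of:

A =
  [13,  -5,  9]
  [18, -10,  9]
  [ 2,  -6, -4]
x^3 + x^2 - 16*x + 20

The characteristic polynomial is χ_A(x) = (x - 2)^2*(x + 5), so the eigenvalues are known. The minimal polynomial is
  m_A(x) = Π_λ (x − λ)^{k_λ}
where k_λ is the size of the *largest* Jordan block for λ (equivalently, the smallest k with (A − λI)^k v = 0 for every generalised eigenvector v of λ).

  λ = -5: largest Jordan block has size 1, contributing (x + 5)
  λ = 2: largest Jordan block has size 2, contributing (x − 2)^2

So m_A(x) = (x - 2)^2*(x + 5) = x^3 + x^2 - 16*x + 20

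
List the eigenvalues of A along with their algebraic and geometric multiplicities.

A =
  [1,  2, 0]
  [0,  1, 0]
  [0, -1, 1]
λ = 1: alg = 3, geom = 2

Step 1 — factor the characteristic polynomial to read off the algebraic multiplicities:
  χ_A(x) = (x - 1)^3

Step 2 — compute geometric multiplicities via the rank-nullity identity g(λ) = n − rank(A − λI):
  rank(A − (1)·I) = 1, so dim ker(A − (1)·I) = n − 1 = 2

Summary:
  λ = 1: algebraic multiplicity = 3, geometric multiplicity = 2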